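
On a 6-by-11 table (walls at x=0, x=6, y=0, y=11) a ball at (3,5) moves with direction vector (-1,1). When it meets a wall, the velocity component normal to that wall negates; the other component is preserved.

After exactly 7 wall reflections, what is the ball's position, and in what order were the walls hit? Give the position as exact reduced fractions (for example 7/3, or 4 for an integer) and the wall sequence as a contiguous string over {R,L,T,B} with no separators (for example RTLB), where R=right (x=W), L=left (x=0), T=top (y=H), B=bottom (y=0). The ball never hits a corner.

1. t=3 → L at (0,8); v=(1,1)
2. t=3 → T at (3,11); v=(1,-1)
3. t=3 → R at (6,8); v=(-1,-1)
4. t=6 → L at (0,2); v=(1,-1)
5. t=2 → B at (2,0); v=(1,1)
6. t=4 → R at (6,4); v=(-1,1)
7. t=6 → L at (0,10); v=(1,1)

Final position: (0,10)
Wall sequence: LTRLBRL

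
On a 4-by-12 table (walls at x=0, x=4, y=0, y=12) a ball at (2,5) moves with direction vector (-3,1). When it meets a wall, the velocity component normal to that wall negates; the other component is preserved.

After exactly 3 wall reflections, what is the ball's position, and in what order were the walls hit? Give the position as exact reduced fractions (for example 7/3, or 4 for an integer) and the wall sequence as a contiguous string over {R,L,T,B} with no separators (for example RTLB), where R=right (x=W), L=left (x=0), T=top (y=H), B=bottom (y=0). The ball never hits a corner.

1. t=2/3 → L at (0,17/3); v=(3,1)
2. t=4/3 → R at (4,7); v=(-3,1)
3. t=4/3 → L at (0,25/3); v=(3,1)

Final position: (0,25/3)
Wall sequence: LRL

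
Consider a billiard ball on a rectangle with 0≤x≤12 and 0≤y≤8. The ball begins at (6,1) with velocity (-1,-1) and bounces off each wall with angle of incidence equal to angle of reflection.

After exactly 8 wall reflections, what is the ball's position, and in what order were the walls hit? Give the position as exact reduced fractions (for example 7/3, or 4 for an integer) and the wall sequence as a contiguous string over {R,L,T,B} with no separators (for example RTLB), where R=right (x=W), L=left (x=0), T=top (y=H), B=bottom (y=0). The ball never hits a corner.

Final position: (3,0)
Wall sequence: BLTBRTLB

1. t=1 → B at (5,0); v=(-1,1)
2. t=5 → L at (0,5); v=(1,1)
3. t=3 → T at (3,8); v=(1,-1)
4. t=8 → B at (11,0); v=(1,1)
5. t=1 → R at (12,1); v=(-1,1)
6. t=7 → T at (5,8); v=(-1,-1)
7. t=5 → L at (0,3); v=(1,-1)
8. t=3 → B at (3,0); v=(1,1)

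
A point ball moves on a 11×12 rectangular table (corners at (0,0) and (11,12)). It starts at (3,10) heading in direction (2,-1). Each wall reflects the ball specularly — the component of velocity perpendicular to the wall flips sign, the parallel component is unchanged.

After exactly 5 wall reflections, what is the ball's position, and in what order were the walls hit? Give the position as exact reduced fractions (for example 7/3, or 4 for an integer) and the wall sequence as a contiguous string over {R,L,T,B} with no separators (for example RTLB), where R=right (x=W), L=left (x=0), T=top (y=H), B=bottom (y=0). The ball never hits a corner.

Final position: (0,21/2)
Wall sequence: RLBRL

1. t=4 → R at (11,6); v=(-2,-1)
2. t=11/2 → L at (0,1/2); v=(2,-1)
3. t=1/2 → B at (1,0); v=(2,1)
4. t=5 → R at (11,5); v=(-2,1)
5. t=11/2 → L at (0,21/2); v=(2,1)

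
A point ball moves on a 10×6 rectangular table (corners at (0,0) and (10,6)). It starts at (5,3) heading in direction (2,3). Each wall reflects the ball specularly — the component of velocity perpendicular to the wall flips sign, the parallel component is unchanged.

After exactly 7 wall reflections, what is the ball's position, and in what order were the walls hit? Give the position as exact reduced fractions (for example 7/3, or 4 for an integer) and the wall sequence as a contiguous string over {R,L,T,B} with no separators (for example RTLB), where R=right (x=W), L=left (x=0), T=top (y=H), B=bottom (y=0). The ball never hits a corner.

Final position: (3,6)
Wall sequence: TRBTBLT

1. t=1 → T at (7,6); v=(2,-3)
2. t=3/2 → R at (10,3/2); v=(-2,-3)
3. t=1/2 → B at (9,0); v=(-2,3)
4. t=2 → T at (5,6); v=(-2,-3)
5. t=2 → B at (1,0); v=(-2,3)
6. t=1/2 → L at (0,3/2); v=(2,3)
7. t=3/2 → T at (3,6); v=(2,-3)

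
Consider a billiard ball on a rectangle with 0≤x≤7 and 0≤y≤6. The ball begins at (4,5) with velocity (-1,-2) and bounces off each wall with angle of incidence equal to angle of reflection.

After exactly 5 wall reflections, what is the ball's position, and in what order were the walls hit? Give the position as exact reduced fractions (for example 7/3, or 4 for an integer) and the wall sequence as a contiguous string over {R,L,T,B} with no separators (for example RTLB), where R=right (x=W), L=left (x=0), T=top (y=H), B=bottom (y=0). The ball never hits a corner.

1. t=5/2 → B at (3/2,0); v=(-1,2)
2. t=3/2 → L at (0,3); v=(1,2)
3. t=3/2 → T at (3/2,6); v=(1,-2)
4. t=3 → B at (9/2,0); v=(1,2)
5. t=5/2 → R at (7,5); v=(-1,2)

Final position: (7,5)
Wall sequence: BLTBR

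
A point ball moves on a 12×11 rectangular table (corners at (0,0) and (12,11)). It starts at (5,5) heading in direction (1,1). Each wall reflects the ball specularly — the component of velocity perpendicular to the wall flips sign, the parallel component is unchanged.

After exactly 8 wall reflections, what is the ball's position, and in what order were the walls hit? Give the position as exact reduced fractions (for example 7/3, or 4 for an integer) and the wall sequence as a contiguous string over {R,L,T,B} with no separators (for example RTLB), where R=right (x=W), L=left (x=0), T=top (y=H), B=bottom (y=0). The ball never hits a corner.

1. t=6 → T at (11,11); v=(1,-1)
2. t=1 → R at (12,10); v=(-1,-1)
3. t=10 → B at (2,0); v=(-1,1)
4. t=2 → L at (0,2); v=(1,1)
5. t=9 → T at (9,11); v=(1,-1)
6. t=3 → R at (12,8); v=(-1,-1)
7. t=8 → B at (4,0); v=(-1,1)
8. t=4 → L at (0,4); v=(1,1)

Final position: (0,4)
Wall sequence: TRBLTRBL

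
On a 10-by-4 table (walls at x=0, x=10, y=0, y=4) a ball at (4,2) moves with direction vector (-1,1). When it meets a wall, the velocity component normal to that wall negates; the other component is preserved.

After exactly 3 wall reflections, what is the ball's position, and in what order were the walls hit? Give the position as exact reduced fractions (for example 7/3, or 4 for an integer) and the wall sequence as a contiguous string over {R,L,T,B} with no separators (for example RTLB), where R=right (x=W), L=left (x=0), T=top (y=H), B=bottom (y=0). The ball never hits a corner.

1. t=2 → T at (2,4); v=(-1,-1)
2. t=2 → L at (0,2); v=(1,-1)
3. t=2 → B at (2,0); v=(1,1)

Final position: (2,0)
Wall sequence: TLB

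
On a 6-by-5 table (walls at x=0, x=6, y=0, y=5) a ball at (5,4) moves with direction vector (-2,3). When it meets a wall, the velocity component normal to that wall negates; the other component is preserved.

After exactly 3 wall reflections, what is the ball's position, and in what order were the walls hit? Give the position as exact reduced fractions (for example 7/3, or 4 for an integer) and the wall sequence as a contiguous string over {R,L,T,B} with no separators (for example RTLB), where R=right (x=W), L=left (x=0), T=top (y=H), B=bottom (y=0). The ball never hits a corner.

1. t=1/3 → T at (13/3,5); v=(-2,-3)
2. t=5/3 → B at (1,0); v=(-2,3)
3. t=1/2 → L at (0,3/2); v=(2,3)

Final position: (0,3/2)
Wall sequence: TBL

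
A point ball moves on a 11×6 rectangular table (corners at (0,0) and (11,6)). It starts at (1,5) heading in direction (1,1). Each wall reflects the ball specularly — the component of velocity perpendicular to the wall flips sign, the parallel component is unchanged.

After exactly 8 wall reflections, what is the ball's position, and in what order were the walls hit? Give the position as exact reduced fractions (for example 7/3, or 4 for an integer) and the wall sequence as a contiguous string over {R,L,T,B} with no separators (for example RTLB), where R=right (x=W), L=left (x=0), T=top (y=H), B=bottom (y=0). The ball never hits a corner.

Final position: (10,0)
Wall sequence: TBRTBLTB

1. t=1 → T at (2,6); v=(1,-1)
2. t=6 → B at (8,0); v=(1,1)
3. t=3 → R at (11,3); v=(-1,1)
4. t=3 → T at (8,6); v=(-1,-1)
5. t=6 → B at (2,0); v=(-1,1)
6. t=2 → L at (0,2); v=(1,1)
7. t=4 → T at (4,6); v=(1,-1)
8. t=6 → B at (10,0); v=(1,1)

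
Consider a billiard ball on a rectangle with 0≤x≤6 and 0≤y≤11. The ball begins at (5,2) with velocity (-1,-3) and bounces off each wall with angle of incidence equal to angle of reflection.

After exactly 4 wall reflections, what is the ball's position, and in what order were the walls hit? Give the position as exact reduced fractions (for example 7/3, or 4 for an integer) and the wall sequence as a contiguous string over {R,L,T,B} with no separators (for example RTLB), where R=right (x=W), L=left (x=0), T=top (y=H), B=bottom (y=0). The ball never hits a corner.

Final position: (3,0)
Wall sequence: BTLB

1. t=2/3 → B at (13/3,0); v=(-1,3)
2. t=11/3 → T at (2/3,11); v=(-1,-3)
3. t=2/3 → L at (0,9); v=(1,-3)
4. t=3 → B at (3,0); v=(1,3)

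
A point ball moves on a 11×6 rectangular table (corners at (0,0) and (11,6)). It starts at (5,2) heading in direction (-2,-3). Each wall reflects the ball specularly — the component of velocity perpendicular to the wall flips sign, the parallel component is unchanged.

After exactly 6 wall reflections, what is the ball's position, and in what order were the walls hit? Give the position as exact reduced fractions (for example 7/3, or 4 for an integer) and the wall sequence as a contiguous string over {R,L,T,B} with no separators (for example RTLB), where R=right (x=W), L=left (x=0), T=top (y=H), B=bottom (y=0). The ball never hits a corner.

1. t=2/3 → B at (11/3,0); v=(-2,3)
2. t=11/6 → L at (0,11/2); v=(2,3)
3. t=1/6 → T at (1/3,6); v=(2,-3)
4. t=2 → B at (13/3,0); v=(2,3)
5. t=2 → T at (25/3,6); v=(2,-3)
6. t=4/3 → R at (11,2); v=(-2,-3)

Final position: (11,2)
Wall sequence: BLTBTR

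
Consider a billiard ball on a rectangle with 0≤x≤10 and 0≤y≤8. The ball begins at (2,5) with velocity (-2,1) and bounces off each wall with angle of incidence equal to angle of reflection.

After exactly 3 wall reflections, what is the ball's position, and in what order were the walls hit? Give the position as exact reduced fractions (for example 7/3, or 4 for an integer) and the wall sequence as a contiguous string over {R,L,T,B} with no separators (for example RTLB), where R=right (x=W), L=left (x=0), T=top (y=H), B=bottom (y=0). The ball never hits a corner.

1. t=1 → L at (0,6); v=(2,1)
2. t=2 → T at (4,8); v=(2,-1)
3. t=3 → R at (10,5); v=(-2,-1)

Final position: (10,5)
Wall sequence: LTR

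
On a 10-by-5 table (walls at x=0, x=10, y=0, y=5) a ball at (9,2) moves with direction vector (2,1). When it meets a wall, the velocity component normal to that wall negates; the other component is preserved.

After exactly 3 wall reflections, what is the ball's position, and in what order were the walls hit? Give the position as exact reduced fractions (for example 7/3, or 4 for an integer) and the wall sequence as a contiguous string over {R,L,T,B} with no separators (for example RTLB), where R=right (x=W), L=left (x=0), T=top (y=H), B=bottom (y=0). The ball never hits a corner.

Final position: (0,5/2)
Wall sequence: RTL

1. t=1/2 → R at (10,5/2); v=(-2,1)
2. t=5/2 → T at (5,5); v=(-2,-1)
3. t=5/2 → L at (0,5/2); v=(2,-1)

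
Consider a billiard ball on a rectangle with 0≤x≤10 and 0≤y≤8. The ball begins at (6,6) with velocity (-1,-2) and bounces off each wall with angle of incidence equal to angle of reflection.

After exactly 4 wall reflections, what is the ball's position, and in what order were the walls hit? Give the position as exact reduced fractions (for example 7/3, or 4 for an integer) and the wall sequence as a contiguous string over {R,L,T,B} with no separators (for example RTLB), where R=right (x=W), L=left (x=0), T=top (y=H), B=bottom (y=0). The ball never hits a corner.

Final position: (5,0)
Wall sequence: BLTB

1. t=3 → B at (3,0); v=(-1,2)
2. t=3 → L at (0,6); v=(1,2)
3. t=1 → T at (1,8); v=(1,-2)
4. t=4 → B at (5,0); v=(1,2)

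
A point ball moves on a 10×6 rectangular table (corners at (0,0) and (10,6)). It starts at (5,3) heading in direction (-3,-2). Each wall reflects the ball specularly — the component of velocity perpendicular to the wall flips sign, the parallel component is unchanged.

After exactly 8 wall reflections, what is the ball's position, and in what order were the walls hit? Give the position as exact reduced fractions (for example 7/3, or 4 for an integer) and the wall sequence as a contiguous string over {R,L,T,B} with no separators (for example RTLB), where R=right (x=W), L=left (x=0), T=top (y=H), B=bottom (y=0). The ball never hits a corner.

1. t=3/2 → B at (1/2,0); v=(-3,2)
2. t=1/6 → L at (0,1/3); v=(3,2)
3. t=17/6 → T at (17/2,6); v=(3,-2)
4. t=1/2 → R at (10,5); v=(-3,-2)
5. t=5/2 → B at (5/2,0); v=(-3,2)
6. t=5/6 → L at (0,5/3); v=(3,2)
7. t=13/6 → T at (13/2,6); v=(3,-2)
8. t=7/6 → R at (10,11/3); v=(-3,-2)

Final position: (10,11/3)
Wall sequence: BLTRBLTR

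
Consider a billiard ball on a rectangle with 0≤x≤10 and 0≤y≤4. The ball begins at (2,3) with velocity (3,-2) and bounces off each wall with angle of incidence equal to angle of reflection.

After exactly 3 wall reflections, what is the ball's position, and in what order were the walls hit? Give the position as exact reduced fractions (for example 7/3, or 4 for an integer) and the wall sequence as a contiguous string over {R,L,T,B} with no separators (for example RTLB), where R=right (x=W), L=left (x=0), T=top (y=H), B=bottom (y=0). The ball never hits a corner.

Final position: (15/2,4)
Wall sequence: BRT

1. t=3/2 → B at (13/2,0); v=(3,2)
2. t=7/6 → R at (10,7/3); v=(-3,2)
3. t=5/6 → T at (15/2,4); v=(-3,-2)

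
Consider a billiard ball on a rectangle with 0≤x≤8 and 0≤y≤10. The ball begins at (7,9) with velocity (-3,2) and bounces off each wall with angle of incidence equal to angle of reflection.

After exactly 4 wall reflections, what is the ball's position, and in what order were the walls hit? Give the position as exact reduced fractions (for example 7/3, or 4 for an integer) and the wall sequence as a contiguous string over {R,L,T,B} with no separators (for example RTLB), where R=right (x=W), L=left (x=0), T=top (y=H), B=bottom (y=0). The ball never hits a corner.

Final position: (13/2,0)
Wall sequence: TLRB

1. t=1/2 → T at (11/2,10); v=(-3,-2)
2. t=11/6 → L at (0,19/3); v=(3,-2)
3. t=8/3 → R at (8,1); v=(-3,-2)
4. t=1/2 → B at (13/2,0); v=(-3,2)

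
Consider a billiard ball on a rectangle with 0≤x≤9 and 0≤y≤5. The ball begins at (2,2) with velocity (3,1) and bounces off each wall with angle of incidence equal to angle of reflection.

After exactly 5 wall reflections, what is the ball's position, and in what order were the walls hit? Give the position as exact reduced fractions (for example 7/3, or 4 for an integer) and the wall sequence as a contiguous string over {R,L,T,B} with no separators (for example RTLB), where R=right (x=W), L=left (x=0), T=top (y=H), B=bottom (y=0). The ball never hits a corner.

Final position: (9,1/3)
Wall sequence: RTLBR

1. t=7/3 → R at (9,13/3); v=(-3,1)
2. t=2/3 → T at (7,5); v=(-3,-1)
3. t=7/3 → L at (0,8/3); v=(3,-1)
4. t=8/3 → B at (8,0); v=(3,1)
5. t=1/3 → R at (9,1/3); v=(-3,1)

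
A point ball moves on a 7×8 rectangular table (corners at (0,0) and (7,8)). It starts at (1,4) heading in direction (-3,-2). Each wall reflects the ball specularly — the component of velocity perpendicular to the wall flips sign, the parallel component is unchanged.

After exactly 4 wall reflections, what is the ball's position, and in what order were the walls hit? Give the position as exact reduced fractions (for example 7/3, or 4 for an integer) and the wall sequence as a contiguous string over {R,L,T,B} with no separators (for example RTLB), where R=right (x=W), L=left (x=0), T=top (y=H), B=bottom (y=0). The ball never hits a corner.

1. t=1/3 → L at (0,10/3); v=(3,-2)
2. t=5/3 → B at (5,0); v=(3,2)
3. t=2/3 → R at (7,4/3); v=(-3,2)
4. t=7/3 → L at (0,6); v=(3,2)

Final position: (0,6)
Wall sequence: LBRL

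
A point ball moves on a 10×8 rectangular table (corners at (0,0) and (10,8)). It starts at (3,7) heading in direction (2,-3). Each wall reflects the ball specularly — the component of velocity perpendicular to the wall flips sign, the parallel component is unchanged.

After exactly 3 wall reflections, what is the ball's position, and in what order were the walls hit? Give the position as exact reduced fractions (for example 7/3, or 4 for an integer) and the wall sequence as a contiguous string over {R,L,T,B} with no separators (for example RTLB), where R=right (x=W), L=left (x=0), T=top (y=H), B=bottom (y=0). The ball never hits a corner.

Final position: (7,8)
Wall sequence: BRT

1. t=7/3 → B at (23/3,0); v=(2,3)
2. t=7/6 → R at (10,7/2); v=(-2,3)
3. t=3/2 → T at (7,8); v=(-2,-3)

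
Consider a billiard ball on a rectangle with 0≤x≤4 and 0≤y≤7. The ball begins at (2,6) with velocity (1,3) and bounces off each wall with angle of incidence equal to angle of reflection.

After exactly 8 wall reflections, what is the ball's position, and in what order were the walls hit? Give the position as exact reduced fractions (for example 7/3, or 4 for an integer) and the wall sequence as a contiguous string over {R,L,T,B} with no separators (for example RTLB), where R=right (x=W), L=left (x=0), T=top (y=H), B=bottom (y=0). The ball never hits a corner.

1. t=1/3 → T at (7/3,7); v=(1,-3)
2. t=5/3 → R at (4,2); v=(-1,-3)
3. t=2/3 → B at (10/3,0); v=(-1,3)
4. t=7/3 → T at (1,7); v=(-1,-3)
5. t=1 → L at (0,4); v=(1,-3)
6. t=4/3 → B at (4/3,0); v=(1,3)
7. t=7/3 → T at (11/3,7); v=(1,-3)
8. t=1/3 → R at (4,6); v=(-1,-3)

Final position: (4,6)
Wall sequence: TRBTLBTR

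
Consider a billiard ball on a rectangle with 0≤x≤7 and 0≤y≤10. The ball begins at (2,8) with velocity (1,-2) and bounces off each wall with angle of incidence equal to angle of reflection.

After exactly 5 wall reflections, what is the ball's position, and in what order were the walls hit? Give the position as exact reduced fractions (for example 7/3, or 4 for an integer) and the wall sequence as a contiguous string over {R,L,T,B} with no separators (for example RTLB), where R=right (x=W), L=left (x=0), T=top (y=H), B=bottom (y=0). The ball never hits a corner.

Final position: (2,0)
Wall sequence: BRTLB

1. t=4 → B at (6,0); v=(1,2)
2. t=1 → R at (7,2); v=(-1,2)
3. t=4 → T at (3,10); v=(-1,-2)
4. t=3 → L at (0,4); v=(1,-2)
5. t=2 → B at (2,0); v=(1,2)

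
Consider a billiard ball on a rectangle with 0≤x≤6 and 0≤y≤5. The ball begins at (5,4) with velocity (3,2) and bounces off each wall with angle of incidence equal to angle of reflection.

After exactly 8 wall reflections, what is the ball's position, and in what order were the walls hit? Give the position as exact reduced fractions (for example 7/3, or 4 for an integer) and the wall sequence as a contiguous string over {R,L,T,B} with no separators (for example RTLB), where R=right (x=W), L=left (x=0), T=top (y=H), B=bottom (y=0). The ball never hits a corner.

Final position: (5,0)
Wall sequence: RTLBRTLB

1. t=1/3 → R at (6,14/3); v=(-3,2)
2. t=1/6 → T at (11/2,5); v=(-3,-2)
3. t=11/6 → L at (0,4/3); v=(3,-2)
4. t=2/3 → B at (2,0); v=(3,2)
5. t=4/3 → R at (6,8/3); v=(-3,2)
6. t=7/6 → T at (5/2,5); v=(-3,-2)
7. t=5/6 → L at (0,10/3); v=(3,-2)
8. t=5/3 → B at (5,0); v=(3,2)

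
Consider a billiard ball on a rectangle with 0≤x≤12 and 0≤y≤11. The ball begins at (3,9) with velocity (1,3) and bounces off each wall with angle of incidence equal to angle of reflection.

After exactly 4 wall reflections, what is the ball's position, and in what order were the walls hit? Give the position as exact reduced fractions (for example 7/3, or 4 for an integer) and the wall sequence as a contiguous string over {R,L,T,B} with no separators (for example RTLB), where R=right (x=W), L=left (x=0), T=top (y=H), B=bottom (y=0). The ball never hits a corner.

Final position: (12,8)
Wall sequence: TBTR

1. t=2/3 → T at (11/3,11); v=(1,-3)
2. t=11/3 → B at (22/3,0); v=(1,3)
3. t=11/3 → T at (11,11); v=(1,-3)
4. t=1 → R at (12,8); v=(-1,-3)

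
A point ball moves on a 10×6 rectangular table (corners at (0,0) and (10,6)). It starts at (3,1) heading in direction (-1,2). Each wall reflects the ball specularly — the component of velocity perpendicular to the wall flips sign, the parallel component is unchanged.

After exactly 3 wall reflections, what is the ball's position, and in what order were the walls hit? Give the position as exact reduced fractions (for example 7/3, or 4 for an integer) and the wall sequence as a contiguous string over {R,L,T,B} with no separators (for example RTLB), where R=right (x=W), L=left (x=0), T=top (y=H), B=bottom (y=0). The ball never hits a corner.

Final position: (5/2,0)
Wall sequence: TLB

1. t=5/2 → T at (1/2,6); v=(-1,-2)
2. t=1/2 → L at (0,5); v=(1,-2)
3. t=5/2 → B at (5/2,0); v=(1,2)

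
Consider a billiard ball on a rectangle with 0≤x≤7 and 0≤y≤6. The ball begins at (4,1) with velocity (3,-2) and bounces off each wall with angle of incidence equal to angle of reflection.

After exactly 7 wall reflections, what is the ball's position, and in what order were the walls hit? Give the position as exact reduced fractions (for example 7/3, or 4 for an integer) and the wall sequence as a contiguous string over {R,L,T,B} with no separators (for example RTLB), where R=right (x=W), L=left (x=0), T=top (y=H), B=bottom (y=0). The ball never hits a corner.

1. t=1/2 → B at (11/2,0); v=(3,2)
2. t=1/2 → R at (7,1); v=(-3,2)
3. t=7/3 → L at (0,17/3); v=(3,2)
4. t=1/6 → T at (1/2,6); v=(3,-2)
5. t=13/6 → R at (7,5/3); v=(-3,-2)
6. t=5/6 → B at (9/2,0); v=(-3,2)
7. t=3/2 → L at (0,3); v=(3,2)

Final position: (0,3)
Wall sequence: BRLTRBL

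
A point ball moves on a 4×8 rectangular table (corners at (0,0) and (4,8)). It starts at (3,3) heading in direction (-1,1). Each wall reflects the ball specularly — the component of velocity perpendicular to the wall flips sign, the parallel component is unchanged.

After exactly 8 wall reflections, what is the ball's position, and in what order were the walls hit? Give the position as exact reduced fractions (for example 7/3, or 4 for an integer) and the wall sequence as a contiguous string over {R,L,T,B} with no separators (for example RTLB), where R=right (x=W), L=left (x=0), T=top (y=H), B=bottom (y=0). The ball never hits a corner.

1. t=3 → L at (0,6); v=(1,1)
2. t=2 → T at (2,8); v=(1,-1)
3. t=2 → R at (4,6); v=(-1,-1)
4. t=4 → L at (0,2); v=(1,-1)
5. t=2 → B at (2,0); v=(1,1)
6. t=2 → R at (4,2); v=(-1,1)
7. t=4 → L at (0,6); v=(1,1)
8. t=2 → T at (2,8); v=(1,-1)

Final position: (2,8)
Wall sequence: LTRLBRLT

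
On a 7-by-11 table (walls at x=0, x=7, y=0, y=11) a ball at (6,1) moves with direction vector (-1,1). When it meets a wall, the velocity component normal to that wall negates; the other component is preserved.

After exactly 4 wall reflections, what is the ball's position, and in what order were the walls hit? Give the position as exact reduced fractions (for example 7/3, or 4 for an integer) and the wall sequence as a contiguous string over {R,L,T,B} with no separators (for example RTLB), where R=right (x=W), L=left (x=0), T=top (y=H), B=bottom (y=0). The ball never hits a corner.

Final position: (0,1)
Wall sequence: LTRL

1. t=6 → L at (0,7); v=(1,1)
2. t=4 → T at (4,11); v=(1,-1)
3. t=3 → R at (7,8); v=(-1,-1)
4. t=7 → L at (0,1); v=(1,-1)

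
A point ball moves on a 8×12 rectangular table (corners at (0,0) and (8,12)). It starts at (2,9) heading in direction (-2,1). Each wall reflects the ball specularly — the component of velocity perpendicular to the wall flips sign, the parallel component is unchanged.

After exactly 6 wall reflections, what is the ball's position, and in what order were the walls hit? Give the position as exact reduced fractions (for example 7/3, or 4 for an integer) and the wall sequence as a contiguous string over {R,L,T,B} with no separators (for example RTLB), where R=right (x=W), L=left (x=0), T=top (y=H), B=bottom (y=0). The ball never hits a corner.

1. t=1 → L at (0,10); v=(2,1)
2. t=2 → T at (4,12); v=(2,-1)
3. t=2 → R at (8,10); v=(-2,-1)
4. t=4 → L at (0,6); v=(2,-1)
5. t=4 → R at (8,2); v=(-2,-1)
6. t=2 → B at (4,0); v=(-2,1)

Final position: (4,0)
Wall sequence: LTRLRB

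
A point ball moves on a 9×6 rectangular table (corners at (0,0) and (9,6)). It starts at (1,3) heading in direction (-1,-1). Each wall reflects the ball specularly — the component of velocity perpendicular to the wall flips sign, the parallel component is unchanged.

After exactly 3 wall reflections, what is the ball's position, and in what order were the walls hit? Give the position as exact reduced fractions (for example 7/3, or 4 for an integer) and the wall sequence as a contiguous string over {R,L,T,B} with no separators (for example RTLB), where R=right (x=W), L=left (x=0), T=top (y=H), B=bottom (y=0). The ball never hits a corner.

1. t=1 → L at (0,2); v=(1,-1)
2. t=2 → B at (2,0); v=(1,1)
3. t=6 → T at (8,6); v=(1,-1)

Final position: (8,6)
Wall sequence: LBT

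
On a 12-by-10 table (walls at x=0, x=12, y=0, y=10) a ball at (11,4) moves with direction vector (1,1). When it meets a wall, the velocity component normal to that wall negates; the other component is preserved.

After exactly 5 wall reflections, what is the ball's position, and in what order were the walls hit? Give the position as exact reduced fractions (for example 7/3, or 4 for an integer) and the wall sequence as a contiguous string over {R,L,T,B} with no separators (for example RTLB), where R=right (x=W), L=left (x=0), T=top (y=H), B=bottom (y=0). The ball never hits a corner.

Final position: (12,9)
Wall sequence: RTLBR

1. t=1 → R at (12,5); v=(-1,1)
2. t=5 → T at (7,10); v=(-1,-1)
3. t=7 → L at (0,3); v=(1,-1)
4. t=3 → B at (3,0); v=(1,1)
5. t=9 → R at (12,9); v=(-1,1)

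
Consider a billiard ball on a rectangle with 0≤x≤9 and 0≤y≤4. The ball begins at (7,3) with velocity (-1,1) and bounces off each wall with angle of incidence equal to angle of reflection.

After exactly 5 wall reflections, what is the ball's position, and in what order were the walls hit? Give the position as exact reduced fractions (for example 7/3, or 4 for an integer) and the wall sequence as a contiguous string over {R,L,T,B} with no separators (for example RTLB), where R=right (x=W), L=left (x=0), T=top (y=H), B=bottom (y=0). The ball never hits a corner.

1. t=1 → T at (6,4); v=(-1,-1)
2. t=4 → B at (2,0); v=(-1,1)
3. t=2 → L at (0,2); v=(1,1)
4. t=2 → T at (2,4); v=(1,-1)
5. t=4 → B at (6,0); v=(1,1)

Final position: (6,0)
Wall sequence: TBLTB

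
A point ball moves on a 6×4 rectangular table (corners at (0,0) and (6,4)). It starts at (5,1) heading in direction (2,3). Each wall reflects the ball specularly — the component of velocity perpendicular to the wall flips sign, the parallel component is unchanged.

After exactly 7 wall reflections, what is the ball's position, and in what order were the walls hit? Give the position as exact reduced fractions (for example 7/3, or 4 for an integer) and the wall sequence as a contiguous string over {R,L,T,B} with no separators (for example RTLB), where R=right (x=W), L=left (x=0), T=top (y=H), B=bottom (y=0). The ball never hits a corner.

1. t=1/2 → R at (6,5/2); v=(-2,3)
2. t=1/2 → T at (5,4); v=(-2,-3)
3. t=4/3 → B at (7/3,0); v=(-2,3)
4. t=7/6 → L at (0,7/2); v=(2,3)
5. t=1/6 → T at (1/3,4); v=(2,-3)
6. t=4/3 → B at (3,0); v=(2,3)
7. t=4/3 → T at (17/3,4); v=(2,-3)

Final position: (17/3,4)
Wall sequence: RTBLTBT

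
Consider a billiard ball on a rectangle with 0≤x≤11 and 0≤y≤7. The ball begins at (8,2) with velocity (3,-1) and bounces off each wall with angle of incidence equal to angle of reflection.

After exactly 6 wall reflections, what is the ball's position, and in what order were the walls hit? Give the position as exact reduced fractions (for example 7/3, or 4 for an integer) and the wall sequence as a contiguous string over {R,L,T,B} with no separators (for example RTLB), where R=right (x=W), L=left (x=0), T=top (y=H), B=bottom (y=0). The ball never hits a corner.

1. t=1 → R at (11,1); v=(-3,-1)
2. t=1 → B at (8,0); v=(-3,1)
3. t=8/3 → L at (0,8/3); v=(3,1)
4. t=11/3 → R at (11,19/3); v=(-3,1)
5. t=2/3 → T at (9,7); v=(-3,-1)
6. t=3 → L at (0,4); v=(3,-1)

Final position: (0,4)
Wall sequence: RBLRTL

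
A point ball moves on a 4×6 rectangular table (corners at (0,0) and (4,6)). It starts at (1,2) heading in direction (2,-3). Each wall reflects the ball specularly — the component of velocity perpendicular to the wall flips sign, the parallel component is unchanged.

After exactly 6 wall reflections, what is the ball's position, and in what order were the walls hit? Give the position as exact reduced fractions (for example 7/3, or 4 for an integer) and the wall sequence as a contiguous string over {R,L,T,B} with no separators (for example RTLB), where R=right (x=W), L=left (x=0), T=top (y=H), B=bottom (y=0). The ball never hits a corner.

1. t=2/3 → B at (7/3,0); v=(2,3)
2. t=5/6 → R at (4,5/2); v=(-2,3)
3. t=7/6 → T at (5/3,6); v=(-2,-3)
4. t=5/6 → L at (0,7/2); v=(2,-3)
5. t=7/6 → B at (7/3,0); v=(2,3)
6. t=5/6 → R at (4,5/2); v=(-2,3)

Final position: (4,5/2)
Wall sequence: BRTLBR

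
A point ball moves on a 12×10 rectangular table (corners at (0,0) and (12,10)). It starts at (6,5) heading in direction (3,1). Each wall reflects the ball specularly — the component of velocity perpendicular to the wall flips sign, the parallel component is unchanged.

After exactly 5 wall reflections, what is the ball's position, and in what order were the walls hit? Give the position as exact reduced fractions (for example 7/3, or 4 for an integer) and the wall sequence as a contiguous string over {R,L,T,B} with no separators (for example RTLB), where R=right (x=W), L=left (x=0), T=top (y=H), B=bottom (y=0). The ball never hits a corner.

Final position: (0,1)
Wall sequence: RTLRL

1. t=2 → R at (12,7); v=(-3,1)
2. t=3 → T at (3,10); v=(-3,-1)
3. t=1 → L at (0,9); v=(3,-1)
4. t=4 → R at (12,5); v=(-3,-1)
5. t=4 → L at (0,1); v=(3,-1)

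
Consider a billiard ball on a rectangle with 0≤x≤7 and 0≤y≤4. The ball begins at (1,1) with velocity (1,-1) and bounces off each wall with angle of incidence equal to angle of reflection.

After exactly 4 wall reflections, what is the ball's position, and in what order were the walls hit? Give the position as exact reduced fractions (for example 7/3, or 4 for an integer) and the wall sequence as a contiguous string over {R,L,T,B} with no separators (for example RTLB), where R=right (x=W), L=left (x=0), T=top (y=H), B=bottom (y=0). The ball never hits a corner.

Final position: (4,0)
Wall sequence: BTRB

1. t=1 → B at (2,0); v=(1,1)
2. t=4 → T at (6,4); v=(1,-1)
3. t=1 → R at (7,3); v=(-1,-1)
4. t=3 → B at (4,0); v=(-1,1)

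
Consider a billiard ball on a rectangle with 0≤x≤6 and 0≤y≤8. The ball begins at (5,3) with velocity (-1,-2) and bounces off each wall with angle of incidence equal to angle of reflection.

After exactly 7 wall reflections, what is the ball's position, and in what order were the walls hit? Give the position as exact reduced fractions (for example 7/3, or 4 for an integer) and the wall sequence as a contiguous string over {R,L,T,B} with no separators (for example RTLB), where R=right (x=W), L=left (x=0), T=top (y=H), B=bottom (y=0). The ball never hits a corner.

1. t=3/2 → B at (7/2,0); v=(-1,2)
2. t=7/2 → L at (0,7); v=(1,2)
3. t=1/2 → T at (1/2,8); v=(1,-2)
4. t=4 → B at (9/2,0); v=(1,2)
5. t=3/2 → R at (6,3); v=(-1,2)
6. t=5/2 → T at (7/2,8); v=(-1,-2)
7. t=7/2 → L at (0,1); v=(1,-2)

Final position: (0,1)
Wall sequence: BLTBRTL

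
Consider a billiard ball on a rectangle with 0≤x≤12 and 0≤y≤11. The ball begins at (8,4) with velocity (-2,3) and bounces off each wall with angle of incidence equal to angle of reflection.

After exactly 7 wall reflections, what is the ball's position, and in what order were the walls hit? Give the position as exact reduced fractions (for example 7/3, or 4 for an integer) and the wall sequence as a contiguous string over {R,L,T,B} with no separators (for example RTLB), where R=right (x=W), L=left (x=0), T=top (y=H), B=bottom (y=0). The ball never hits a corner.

Final position: (0,8)
Wall sequence: TLBTRBL

1. t=7/3 → T at (10/3,11); v=(-2,-3)
2. t=5/3 → L at (0,6); v=(2,-3)
3. t=2 → B at (4,0); v=(2,3)
4. t=11/3 → T at (34/3,11); v=(2,-3)
5. t=1/3 → R at (12,10); v=(-2,-3)
6. t=10/3 → B at (16/3,0); v=(-2,3)
7. t=8/3 → L at (0,8); v=(2,3)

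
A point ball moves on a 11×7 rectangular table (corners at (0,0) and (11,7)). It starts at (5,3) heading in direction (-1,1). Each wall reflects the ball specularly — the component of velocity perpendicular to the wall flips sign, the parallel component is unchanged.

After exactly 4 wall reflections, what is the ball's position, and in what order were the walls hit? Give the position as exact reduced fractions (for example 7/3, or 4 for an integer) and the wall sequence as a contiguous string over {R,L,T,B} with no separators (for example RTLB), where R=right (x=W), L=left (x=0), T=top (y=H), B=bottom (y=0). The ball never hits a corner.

Final position: (11,5)
Wall sequence: TLBR

1. t=4 → T at (1,7); v=(-1,-1)
2. t=1 → L at (0,6); v=(1,-1)
3. t=6 → B at (6,0); v=(1,1)
4. t=5 → R at (11,5); v=(-1,1)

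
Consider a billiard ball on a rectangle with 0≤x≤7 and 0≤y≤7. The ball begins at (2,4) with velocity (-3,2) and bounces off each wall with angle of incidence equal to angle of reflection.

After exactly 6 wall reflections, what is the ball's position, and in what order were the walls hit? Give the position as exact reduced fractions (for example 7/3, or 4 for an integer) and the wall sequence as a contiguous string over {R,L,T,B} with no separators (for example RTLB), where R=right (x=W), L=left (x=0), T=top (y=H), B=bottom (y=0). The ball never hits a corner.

1. t=2/3 → L at (0,16/3); v=(3,2)
2. t=5/6 → T at (5/2,7); v=(3,-2)
3. t=3/2 → R at (7,4); v=(-3,-2)
4. t=2 → B at (1,0); v=(-3,2)
5. t=1/3 → L at (0,2/3); v=(3,2)
6. t=7/3 → R at (7,16/3); v=(-3,2)

Final position: (7,16/3)
Wall sequence: LTRBLR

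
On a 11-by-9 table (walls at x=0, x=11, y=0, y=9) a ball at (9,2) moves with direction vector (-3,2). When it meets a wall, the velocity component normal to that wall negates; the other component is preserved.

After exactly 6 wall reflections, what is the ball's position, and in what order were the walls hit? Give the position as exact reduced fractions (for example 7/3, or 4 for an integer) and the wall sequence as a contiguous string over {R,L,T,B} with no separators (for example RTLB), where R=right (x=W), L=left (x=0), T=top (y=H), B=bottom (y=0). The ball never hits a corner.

Final position: (13/2,9)
Wall sequence: LTRBLT

1. t=3 → L at (0,8); v=(3,2)
2. t=1/2 → T at (3/2,9); v=(3,-2)
3. t=19/6 → R at (11,8/3); v=(-3,-2)
4. t=4/3 → B at (7,0); v=(-3,2)
5. t=7/3 → L at (0,14/3); v=(3,2)
6. t=13/6 → T at (13/2,9); v=(3,-2)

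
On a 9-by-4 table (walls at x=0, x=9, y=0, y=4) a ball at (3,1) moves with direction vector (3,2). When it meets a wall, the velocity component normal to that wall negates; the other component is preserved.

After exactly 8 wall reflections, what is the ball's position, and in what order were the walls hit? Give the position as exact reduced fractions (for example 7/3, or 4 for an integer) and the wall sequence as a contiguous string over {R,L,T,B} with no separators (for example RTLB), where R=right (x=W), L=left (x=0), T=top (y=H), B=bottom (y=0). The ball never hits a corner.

Final position: (9/2,4)
Wall sequence: TRBLTBRT

1. t=3/2 → T at (15/2,4); v=(3,-2)
2. t=1/2 → R at (9,3); v=(-3,-2)
3. t=3/2 → B at (9/2,0); v=(-3,2)
4. t=3/2 → L at (0,3); v=(3,2)
5. t=1/2 → T at (3/2,4); v=(3,-2)
6. t=2 → B at (15/2,0); v=(3,2)
7. t=1/2 → R at (9,1); v=(-3,2)
8. t=3/2 → T at (9/2,4); v=(-3,-2)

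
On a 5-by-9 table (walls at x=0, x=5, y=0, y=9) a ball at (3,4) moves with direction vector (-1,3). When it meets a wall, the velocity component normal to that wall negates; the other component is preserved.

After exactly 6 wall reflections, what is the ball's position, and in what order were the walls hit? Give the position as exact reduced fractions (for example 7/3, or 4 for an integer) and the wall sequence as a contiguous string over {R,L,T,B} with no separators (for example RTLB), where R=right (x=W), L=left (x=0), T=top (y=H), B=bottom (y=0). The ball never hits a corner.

1. t=5/3 → T at (4/3,9); v=(-1,-3)
2. t=4/3 → L at (0,5); v=(1,-3)
3. t=5/3 → B at (5/3,0); v=(1,3)
4. t=3 → T at (14/3,9); v=(1,-3)
5. t=1/3 → R at (5,8); v=(-1,-3)
6. t=8/3 → B at (7/3,0); v=(-1,3)

Final position: (7/3,0)
Wall sequence: TLBTRB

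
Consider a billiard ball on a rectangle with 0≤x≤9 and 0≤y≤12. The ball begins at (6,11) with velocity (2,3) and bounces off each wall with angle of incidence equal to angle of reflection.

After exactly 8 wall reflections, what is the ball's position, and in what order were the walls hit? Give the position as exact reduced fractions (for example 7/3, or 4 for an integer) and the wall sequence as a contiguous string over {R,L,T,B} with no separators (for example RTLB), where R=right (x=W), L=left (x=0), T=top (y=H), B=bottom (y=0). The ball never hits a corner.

Final position: (0,8)
Wall sequence: TRBLTRBL

1. t=1/3 → T at (20/3,12); v=(2,-3)
2. t=7/6 → R at (9,17/2); v=(-2,-3)
3. t=17/6 → B at (10/3,0); v=(-2,3)
4. t=5/3 → L at (0,5); v=(2,3)
5. t=7/3 → T at (14/3,12); v=(2,-3)
6. t=13/6 → R at (9,11/2); v=(-2,-3)
7. t=11/6 → B at (16/3,0); v=(-2,3)
8. t=8/3 → L at (0,8); v=(2,3)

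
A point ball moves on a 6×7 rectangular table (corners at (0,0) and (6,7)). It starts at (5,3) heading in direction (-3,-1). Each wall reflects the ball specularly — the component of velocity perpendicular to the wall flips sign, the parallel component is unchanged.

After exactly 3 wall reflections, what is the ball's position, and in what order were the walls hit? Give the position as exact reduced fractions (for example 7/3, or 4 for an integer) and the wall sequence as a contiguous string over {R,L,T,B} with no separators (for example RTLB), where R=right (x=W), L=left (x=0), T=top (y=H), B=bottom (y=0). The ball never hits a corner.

Final position: (6,2/3)
Wall sequence: LBR

1. t=5/3 → L at (0,4/3); v=(3,-1)
2. t=4/3 → B at (4,0); v=(3,1)
3. t=2/3 → R at (6,2/3); v=(-3,1)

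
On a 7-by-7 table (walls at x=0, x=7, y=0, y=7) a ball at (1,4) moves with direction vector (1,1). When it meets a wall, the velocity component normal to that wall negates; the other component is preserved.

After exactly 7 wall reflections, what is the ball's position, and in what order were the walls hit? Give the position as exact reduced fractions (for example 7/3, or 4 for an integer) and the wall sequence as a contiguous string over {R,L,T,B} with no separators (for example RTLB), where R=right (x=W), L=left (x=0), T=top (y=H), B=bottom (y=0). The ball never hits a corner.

1. t=3 → T at (4,7); v=(1,-1)
2. t=3 → R at (7,4); v=(-1,-1)
3. t=4 → B at (3,0); v=(-1,1)
4. t=3 → L at (0,3); v=(1,1)
5. t=4 → T at (4,7); v=(1,-1)
6. t=3 → R at (7,4); v=(-1,-1)
7. t=4 → B at (3,0); v=(-1,1)

Final position: (3,0)
Wall sequence: TRBLTRB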